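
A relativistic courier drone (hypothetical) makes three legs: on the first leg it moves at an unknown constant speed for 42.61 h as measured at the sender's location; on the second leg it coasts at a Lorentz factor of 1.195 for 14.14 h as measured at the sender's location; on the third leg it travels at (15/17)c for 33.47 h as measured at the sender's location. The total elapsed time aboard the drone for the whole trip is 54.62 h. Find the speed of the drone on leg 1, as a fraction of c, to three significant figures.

Leg 1: speed unknown; τ_1 = 42.61/γ_1.
Leg 2: γ = 1.195; τ_2 = 14.14/1.195 = 11.83 h.
Leg 3: γ = 1/√(1 − (15/17)²) = 17/8 = 2.125; τ_3 = 33.47/2.125 = 15.75 h.
Total proper time: τ_1 + 11.83 + 15.75 = 54.62, so τ_1 = 54.62 − 27.58 = 27.04 h.
γ_1 = 42.61/27.04 = 1.576; β = √(1 − 1/γ²) = √0.5974.

β = 0.773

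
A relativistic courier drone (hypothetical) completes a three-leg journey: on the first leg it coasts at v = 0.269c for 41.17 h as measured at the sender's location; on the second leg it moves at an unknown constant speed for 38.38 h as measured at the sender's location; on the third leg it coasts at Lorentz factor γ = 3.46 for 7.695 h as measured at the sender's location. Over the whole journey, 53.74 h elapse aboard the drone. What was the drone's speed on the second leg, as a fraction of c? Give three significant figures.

β = 0.951

Leg 1: γ = 1/√(1 − 0.269²) = 1/√0.9276 = 1.038; τ_1 = 41.17/1.038 = 39.65 h.
Leg 2: speed unknown; τ_2 = 38.38/γ_2.
Leg 3: γ = 3.46; τ_3 = 7.695/3.460 = 2.224 h.
Total proper time: 39.65 + τ_2 + 2.224 = 53.74, so τ_2 = 53.74 − 41.88 = 11.86 h.
γ_2 = 38.38/11.86 = 3.235; β = √(1 − 1/γ²) = √0.9045.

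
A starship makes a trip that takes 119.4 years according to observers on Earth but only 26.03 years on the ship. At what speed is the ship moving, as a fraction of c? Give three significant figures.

The proper time is measured on the ship (both events occur at the ship's location); Δt is measured on Earth. γ = Δt/τ = 119.4/26.03 = 4.587.
β = √(1 − 1/γ²) = √(1 − 0.04753) = √0.9525

v = 0.976c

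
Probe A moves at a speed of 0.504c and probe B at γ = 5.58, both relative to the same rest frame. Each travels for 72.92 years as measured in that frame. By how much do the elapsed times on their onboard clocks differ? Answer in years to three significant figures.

|τ_A − τ_B| = 49.9 years

A: γ = 1/√(1 − 0.504²) = 1/√0.7460 = 1.158; τ_A = 72.92/1.158 = 62.98 years.
B: γ = 5.58; τ_B = 72.92/5.580 = 13.07 years.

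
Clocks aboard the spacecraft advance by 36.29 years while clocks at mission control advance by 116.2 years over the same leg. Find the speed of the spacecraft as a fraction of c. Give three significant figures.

The proper time is measured aboard the spacecraft (both events occur at the spacecraft's location); Δt is measured at mission control. γ = Δt/τ = 116.2/36.29 = 3.202.
β = √(1 − 1/γ²) = √(1 − 0.09754) = √0.9025

v = 0.950c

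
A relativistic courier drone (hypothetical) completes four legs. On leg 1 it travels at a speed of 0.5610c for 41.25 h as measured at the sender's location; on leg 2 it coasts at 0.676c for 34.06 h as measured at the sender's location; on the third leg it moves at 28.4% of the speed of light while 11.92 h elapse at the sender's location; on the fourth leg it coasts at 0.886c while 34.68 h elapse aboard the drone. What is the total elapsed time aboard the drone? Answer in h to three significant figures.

τ = 105 h

Leg 1: γ = 1/√(1 − 0.5610²) = 1/√0.6853 = 1.208; τ_1 = 41.25/1.208 = 34.15 h.
Leg 2: γ = 1/√(1 − 0.676²) = 1/√0.5430 = 1.357; τ_2 = 34.06/1.357 = 25.10 h.
Leg 3: β = 0.284; γ = 1/√(1 − 0.284²) = 1/√0.9193 = 1.043; τ_3 = 11.92/1.043 = 11.43 h.
Leg 4: 34.68 h is already measured aboard the drone.
Total: 34.15 + 25.10 + 11.43 + 34.68 h.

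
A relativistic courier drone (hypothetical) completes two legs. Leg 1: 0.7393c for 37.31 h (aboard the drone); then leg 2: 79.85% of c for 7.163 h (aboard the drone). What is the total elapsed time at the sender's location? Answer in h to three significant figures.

Leg 1: γ = 1/√(1 − 0.7393²) = 1/√0.4534 = 1.485; Δt_1 = 1.485 × 37.31 = 55.41 h.
Leg 2: β = 0.7985; γ = 1/√(1 − 0.7985²) = 1/√0.3624 = 1.661; Δt_2 = 1.661 × 7.163 = 11.90 h.
Total: 55.41 + 11.90 h.

Δt = 67.3 h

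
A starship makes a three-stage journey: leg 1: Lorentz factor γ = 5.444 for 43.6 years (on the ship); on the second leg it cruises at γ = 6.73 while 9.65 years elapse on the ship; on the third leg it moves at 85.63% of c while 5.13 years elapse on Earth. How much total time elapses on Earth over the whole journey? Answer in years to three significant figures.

Δt = 307 years

Leg 1: γ = 5.444; Δt_1 = 5.444 × 43.6 = 237.4 years.
Leg 2: γ = 6.73; Δt_2 = 6.730 × 9.65 = 64.94 years.
Leg 3: 5.13 years is already measured on Earth.
Total: 237.4 + 64.94 + 5.130 years.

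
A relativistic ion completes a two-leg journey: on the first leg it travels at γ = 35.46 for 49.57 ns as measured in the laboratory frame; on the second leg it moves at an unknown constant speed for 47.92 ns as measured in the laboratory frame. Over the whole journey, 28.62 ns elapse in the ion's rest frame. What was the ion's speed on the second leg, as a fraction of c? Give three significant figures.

β = 0.823

Leg 1: γ = 35.46; τ_1 = 49.57/35.46 = 1.398 ns.
Leg 2: speed unknown; τ_2 = 47.92/γ_2.
Total proper time: 1.398 + τ_2 = 28.62, so τ_2 = 28.62 − 1.398 = 27.22 ns.
γ_2 = 47.92/27.22 = 1.760; β = √(1 − 1/γ²) = √0.6773.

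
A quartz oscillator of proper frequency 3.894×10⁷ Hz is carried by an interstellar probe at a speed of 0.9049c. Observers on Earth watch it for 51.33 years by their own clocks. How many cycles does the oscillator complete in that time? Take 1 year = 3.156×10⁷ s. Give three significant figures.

γ = 1/√(1 − 0.9049²) = 1/√0.1812 = 2.349
During 51.33 years of lab time, the oscillator's proper time advances by τ = Δt/γ = 51.33/2.349 = 21.85 years = 6.895×10⁸ s.
N = f × τ = 3.894×10⁷ × 6.895×10⁸ = 2.685×10¹⁶.

N = 2.68×10¹⁶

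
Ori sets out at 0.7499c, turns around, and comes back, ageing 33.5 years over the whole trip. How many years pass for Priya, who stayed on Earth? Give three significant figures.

Δt = 50.6 years

γ = 1/√(1 − 0.7499²) = 1/√0.4376 = 1.512
Earth-frame duration is the dilated interval: Δt = γτ = 1.512 × 33.5 years.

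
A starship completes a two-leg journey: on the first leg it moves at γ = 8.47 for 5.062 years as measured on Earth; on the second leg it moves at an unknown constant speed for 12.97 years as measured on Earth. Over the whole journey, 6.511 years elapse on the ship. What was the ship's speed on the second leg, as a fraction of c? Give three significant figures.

β = 0.890

Leg 1: γ = 8.47; τ_1 = 5.062/8.470 = 0.5976 years.
Leg 2: speed unknown; τ_2 = 12.97/γ_2.
Total proper time: 0.5976 + τ_2 = 6.511, so τ_2 = 6.511 − 0.5976 = 5.913 years.
γ_2 = 12.97/5.913 = 2.193; β = √(1 − 1/γ²) = √0.7921.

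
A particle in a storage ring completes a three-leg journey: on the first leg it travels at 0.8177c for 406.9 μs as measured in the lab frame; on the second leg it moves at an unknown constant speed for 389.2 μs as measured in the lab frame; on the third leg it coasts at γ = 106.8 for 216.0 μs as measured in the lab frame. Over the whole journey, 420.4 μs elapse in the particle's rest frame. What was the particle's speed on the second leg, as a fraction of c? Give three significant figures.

β = 0.881

Leg 1: γ = 1/√(1 − 0.8177²) = 1/√0.3314 = 1.737; τ_1 = 406.9/1.737 = 234.2 μs.
Leg 2: speed unknown; τ_2 = 389.2/γ_2.
Leg 3: γ = 106.8; τ_3 = 216.0/106.8 = 2.022 μs.
Total proper time: 234.2 + τ_2 + 2.022 = 420.4, so τ_2 = 420.4 − 236.3 = 184.1 μs.
γ_2 = 389.2/184.1 = 2.114; β = √(1 − 1/γ²) = √0.7761.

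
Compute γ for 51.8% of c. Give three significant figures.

γ = 1.17

β = 0.518; γ = 1/√(1 − 0.518²) = 1/√0.7317 = 1.169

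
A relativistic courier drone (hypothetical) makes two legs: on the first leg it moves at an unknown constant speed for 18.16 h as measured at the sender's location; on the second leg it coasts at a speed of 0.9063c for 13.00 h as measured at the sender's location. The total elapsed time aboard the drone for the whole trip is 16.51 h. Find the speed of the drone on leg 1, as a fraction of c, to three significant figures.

β = 0.795

Leg 1: speed unknown; τ_1 = 18.16/γ_1.
Leg 2: γ = 1/√(1 − 0.9063²) = 1/√0.1786 = 2.366; τ_2 = 13.00/2.366 = 5.494 h.
Total proper time: τ_1 + 5.494 = 16.51, so τ_1 = 16.51 − 5.494 = 11.02 h.
γ_1 = 18.16/11.02 = 1.649; β = √(1 − 1/γ²) = √0.6320.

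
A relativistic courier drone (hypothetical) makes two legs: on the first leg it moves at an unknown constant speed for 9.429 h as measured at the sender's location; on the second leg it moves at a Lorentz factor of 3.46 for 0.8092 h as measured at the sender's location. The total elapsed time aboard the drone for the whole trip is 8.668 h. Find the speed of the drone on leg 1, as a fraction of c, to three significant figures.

β = 0.447

Leg 1: speed unknown; τ_1 = 9.429/γ_1.
Leg 2: γ = 3.46; τ_2 = 0.8092/3.460 = 0.2339 h.
Total proper time: τ_1 + 0.2339 = 8.668, so τ_1 = 8.668 − 0.2339 = 8.434 h.
γ_1 = 9.429/8.434 = 1.118; β = √(1 − 1/γ²) = √0.1999.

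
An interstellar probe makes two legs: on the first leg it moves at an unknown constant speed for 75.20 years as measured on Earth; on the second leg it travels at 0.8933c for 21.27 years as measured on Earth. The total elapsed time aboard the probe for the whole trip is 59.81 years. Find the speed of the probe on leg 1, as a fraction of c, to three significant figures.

β = 0.744

Leg 1: speed unknown; τ_1 = 75.20/γ_1.
Leg 2: γ = 1/√(1 − 0.8933²) = 1/√0.2020 = 2.225; τ_2 = 21.27/2.225 = 9.560 years.
Total proper time: τ_1 + 9.560 = 59.81, so τ_1 = 59.81 − 9.560 = 50.25 years.
γ_1 = 75.20/50.25 = 1.497; β = √(1 − 1/γ²) = √0.5535.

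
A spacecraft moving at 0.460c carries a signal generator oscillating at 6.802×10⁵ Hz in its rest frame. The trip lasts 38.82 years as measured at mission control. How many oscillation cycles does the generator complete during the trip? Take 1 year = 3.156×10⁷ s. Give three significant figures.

γ = 1/√(1 − 0.460²) = 1/√0.7884 = 1.126
The oscillator's own cycle count is N = f × τ where τ is the proper time aboard the spacecraft. τ = Δt/γ = 38.82/1.126 = 34.47 years = 1.088×10⁹ s.
N = 6.802×10⁵ × 1.088×10⁹ = 7.400×10¹⁴.

N = 7.40×10¹⁴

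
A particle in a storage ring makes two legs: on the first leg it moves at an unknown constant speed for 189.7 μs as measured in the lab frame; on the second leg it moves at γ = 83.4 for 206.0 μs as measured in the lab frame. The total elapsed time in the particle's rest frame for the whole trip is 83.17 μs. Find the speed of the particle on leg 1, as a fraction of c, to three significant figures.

β = 0.905

Leg 1: speed unknown; τ_1 = 189.7/γ_1.
Leg 2: γ = 83.4; τ_2 = 206.0/83.40 = 2.470 μs.
Total proper time: τ_1 + 2.470 = 83.17, so τ_1 = 83.17 − 2.470 = 80.70 μs.
γ_1 = 189.7/80.70 = 2.351; β = √(1 − 1/γ²) = √0.8190.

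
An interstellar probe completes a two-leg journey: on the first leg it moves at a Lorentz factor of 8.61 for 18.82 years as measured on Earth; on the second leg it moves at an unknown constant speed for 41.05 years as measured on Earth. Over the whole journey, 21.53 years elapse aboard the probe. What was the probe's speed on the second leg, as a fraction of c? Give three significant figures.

Leg 1: γ = 8.61; τ_1 = 18.82/8.610 = 2.186 years.
Leg 2: speed unknown; τ_2 = 41.05/γ_2.
Total proper time: 2.186 + τ_2 = 21.53, so τ_2 = 21.53 − 2.186 = 19.34 years.
γ_2 = 41.05/19.34 = 2.122; β = √(1 − 1/γ²) = √0.7779.

β = 0.882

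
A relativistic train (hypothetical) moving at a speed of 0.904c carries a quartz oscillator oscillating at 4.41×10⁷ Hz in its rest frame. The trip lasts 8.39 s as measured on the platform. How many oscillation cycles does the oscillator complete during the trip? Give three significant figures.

γ = 1/√(1 − 0.904²) = 1/√0.1828 = 2.339
The oscillator's own cycle count is N = f × τ where τ is the proper time on the train. τ = Δt/γ = 8.39/2.339 = 3.587 s = 3.587×10⁰ s.
N = 4.41×10⁷ × 3.587×10⁰ = 1.582×10⁸.

N = 1.58×10⁸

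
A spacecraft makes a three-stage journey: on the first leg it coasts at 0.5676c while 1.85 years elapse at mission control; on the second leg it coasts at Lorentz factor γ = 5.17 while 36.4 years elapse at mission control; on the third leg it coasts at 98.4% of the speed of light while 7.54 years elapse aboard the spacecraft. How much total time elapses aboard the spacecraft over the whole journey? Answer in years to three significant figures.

Leg 1: γ = 1/√(1 − 0.5676²) = 1/√0.6778 = 1.215; τ_1 = 1.85/1.215 = 1.523 years.
Leg 2: γ = 5.17; τ_2 = 36.4/5.170 = 7.041 years.
Leg 3: 7.54 years is already measured aboard the spacecraft.
Total: 1.523 + 7.041 + 7.540 years.

τ = 16.1 years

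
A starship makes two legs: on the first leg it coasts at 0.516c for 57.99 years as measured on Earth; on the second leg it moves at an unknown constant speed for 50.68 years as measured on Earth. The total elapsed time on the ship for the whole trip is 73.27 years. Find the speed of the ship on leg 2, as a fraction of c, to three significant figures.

β = 0.885

Leg 1: γ = 1/√(1 − 0.516²) = 1/√0.7337 = 1.167; τ_1 = 57.99/1.167 = 49.67 years.
Leg 2: speed unknown; τ_2 = 50.68/γ_2.
Total proper time: 49.67 + τ_2 = 73.27, so τ_2 = 73.27 − 49.67 = 23.60 years.
γ_2 = 50.68/23.60 = 2.148; β = √(1 − 1/γ²) = √0.7832.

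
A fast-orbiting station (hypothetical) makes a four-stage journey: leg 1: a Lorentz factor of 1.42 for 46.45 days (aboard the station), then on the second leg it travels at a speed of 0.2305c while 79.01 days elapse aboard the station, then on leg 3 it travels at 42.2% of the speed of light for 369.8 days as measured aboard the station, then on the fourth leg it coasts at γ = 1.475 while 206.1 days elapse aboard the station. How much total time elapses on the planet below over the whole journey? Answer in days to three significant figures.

Δt = 859 days

Leg 1: γ = 1.42; Δt_1 = 1.420 × 46.45 = 65.96 days.
Leg 2: γ = 1/√(1 − 0.2305²) = 1/√0.9469 = 1.028; Δt_2 = 1.028 × 79.01 = 81.20 days.
Leg 3: β = 0.422; γ = 1/√(1 − 0.422²) = 1/√0.8219 = 1.103; Δt_3 = 1.103 × 369.8 = 407.9 days.
Leg 4: γ = 1.475; Δt_4 = 1.475 × 206.1 = 304.0 days.
Total: 65.96 + 81.20 + 407.9 + 304.0 days.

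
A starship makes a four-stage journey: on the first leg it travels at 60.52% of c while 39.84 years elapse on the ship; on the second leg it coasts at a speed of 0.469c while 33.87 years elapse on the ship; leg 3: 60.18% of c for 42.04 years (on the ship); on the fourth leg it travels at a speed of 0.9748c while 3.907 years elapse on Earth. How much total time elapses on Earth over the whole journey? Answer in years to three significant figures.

Δt = 145 years

Leg 1: β = 0.6052; γ = 1/√(1 − 0.6052²) = 1/√0.6337 = 1.256; Δt_1 = 1.256 × 39.84 = 50.05 years.
Leg 2: γ = 1/√(1 − 0.469²) = 1/√0.7800 = 1.132; Δt_2 = 1.132 × 33.87 = 38.35 years.
Leg 3: β = 0.6018; γ = 1/√(1 − 0.6018²) = 1/√0.6378 = 1.252; Δt_3 = 1.252 × 42.04 = 52.64 years.
Leg 4: 3.907 years is already measured on Earth.
Total: 50.05 + 38.35 + 52.64 + 3.907 years.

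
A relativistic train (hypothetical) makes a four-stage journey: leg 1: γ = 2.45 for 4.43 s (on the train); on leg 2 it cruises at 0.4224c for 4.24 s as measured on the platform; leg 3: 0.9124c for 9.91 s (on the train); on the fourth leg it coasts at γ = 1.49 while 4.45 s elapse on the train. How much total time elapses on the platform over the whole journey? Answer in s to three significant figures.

Leg 1: γ = 2.45; Δt_1 = 2.450 × 4.43 = 10.85 s.
Leg 2: 4.24 s is already measured on the platform.
Leg 3: γ = 1/√(1 − 0.9124²) = 1/√0.1675 = 2.443; Δt_3 = 2.443 × 9.91 = 24.21 s.
Leg 4: γ = 1.49; Δt_4 = 1.490 × 4.45 = 6.630 s.
Total: 10.85 + 4.240 + 24.21 + 6.630 s.

Δt = 45.9 s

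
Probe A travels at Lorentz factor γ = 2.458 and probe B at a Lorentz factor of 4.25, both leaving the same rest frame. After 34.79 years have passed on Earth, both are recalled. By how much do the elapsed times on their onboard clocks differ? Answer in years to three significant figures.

A: γ = 2.458; τ_A = 34.79/2.458 = 14.15 years.
B: γ = 4.25; τ_B = 34.79/4.250 = 8.186 years.

|τ_A − τ_B| = 5.97 years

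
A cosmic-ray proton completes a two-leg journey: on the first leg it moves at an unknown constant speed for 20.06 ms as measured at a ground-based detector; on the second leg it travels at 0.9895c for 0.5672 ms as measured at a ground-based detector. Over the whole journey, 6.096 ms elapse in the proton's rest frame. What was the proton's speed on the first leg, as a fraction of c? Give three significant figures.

Leg 1: speed unknown; τ_1 = 20.06/γ_1.
Leg 2: γ = 1/√(1 − 0.9895²) = 1/√0.02089 = 6.919; τ_2 = 0.5672/6.919 = 0.08198 ms.
Total proper time: τ_1 + 0.08198 = 6.096, so τ_1 = 6.096 − 0.08198 = 6.014 ms.
γ_1 = 20.06/6.014 = 3.336; β = √(1 − 1/γ²) = √0.9101.

β = 0.954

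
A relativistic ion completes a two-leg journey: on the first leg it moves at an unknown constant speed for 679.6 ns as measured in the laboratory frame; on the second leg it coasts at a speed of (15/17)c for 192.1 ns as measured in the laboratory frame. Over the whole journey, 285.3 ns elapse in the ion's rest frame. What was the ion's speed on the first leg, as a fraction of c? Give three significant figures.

Leg 1: speed unknown; τ_1 = 679.6/γ_1.
Leg 2: γ = 1/√(1 − (15/17)²) = 17/8 = 2.125; τ_2 = 192.1/2.125 = 90.40 ns.
Total proper time: τ_1 + 90.40 = 285.3, so τ_1 = 285.3 − 90.40 = 194.9 ns.
γ_1 = 679.6/194.9 = 3.487; β = √(1 − 1/γ²) = √0.9178.

β = 0.958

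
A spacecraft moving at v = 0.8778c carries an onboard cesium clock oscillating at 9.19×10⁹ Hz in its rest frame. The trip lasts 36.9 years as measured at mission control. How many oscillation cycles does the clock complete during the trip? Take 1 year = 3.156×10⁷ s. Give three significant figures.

γ = 1/√(1 − 0.8778²) = 1/√0.2295 = 2.088
The oscillator's own cycle count is N = f × τ where τ is the proper time aboard the spacecraft. τ = Δt/γ = 36.9/2.088 = 17.68 years = 5.579×10⁸ s.
N = 9.19×10⁹ × 5.579×10⁸ = 5.127×10¹⁸.

N = 5.13×10¹⁸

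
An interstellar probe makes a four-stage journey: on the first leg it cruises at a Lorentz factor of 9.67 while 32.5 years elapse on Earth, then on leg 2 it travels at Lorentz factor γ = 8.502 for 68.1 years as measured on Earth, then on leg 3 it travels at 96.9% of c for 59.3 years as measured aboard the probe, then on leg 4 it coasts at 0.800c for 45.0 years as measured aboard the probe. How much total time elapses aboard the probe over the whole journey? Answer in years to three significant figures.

τ = 116 years

Leg 1: γ = 9.67; τ_1 = 32.5/9.670 = 3.361 years.
Leg 2: γ = 8.502; τ_2 = 68.1/8.502 = 8.010 years.
Leg 3: 59.3 years is already measured aboard the probe.
Leg 4: 45.0 years is already measured aboard the probe.
Total: 3.361 + 8.010 + 59.30 + 45.00 years.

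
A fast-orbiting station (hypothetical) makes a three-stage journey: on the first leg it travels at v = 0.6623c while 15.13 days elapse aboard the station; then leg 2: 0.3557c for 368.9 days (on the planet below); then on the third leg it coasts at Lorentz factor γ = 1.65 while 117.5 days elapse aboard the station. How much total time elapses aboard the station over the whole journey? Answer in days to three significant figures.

Leg 1: 15.13 days is already measured aboard the station.
Leg 2: γ = 1/√(1 − 0.3557²) = 1/√0.8735 = 1.070; τ_2 = 368.9/1.070 = 344.8 days.
Leg 3: 117.5 days is already measured aboard the station.
Total: 15.13 + 344.8 + 117.5 days.

τ = 477 days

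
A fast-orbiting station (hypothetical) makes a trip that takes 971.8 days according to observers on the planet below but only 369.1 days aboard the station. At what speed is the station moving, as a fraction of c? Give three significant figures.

β = 0.925

The proper time is measured aboard the station (both events occur at the station's location); Δt is measured on the planet below. γ = Δt/τ = 971.8/369.1 = 2.633.
β = √(1 − 1/γ²) = √(1 − 0.1443) = √0.8557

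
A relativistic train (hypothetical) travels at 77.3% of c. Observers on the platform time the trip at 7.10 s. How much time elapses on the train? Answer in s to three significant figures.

β = 0.773; γ = 1/√(1 − 0.773²) = 1/√0.4025 = 1.576
The interval measured on the platform is the dilated one; the clock on the train measures the proper time τ = Δt/γ = 7.10/1.576 s.

τ = 4.50 s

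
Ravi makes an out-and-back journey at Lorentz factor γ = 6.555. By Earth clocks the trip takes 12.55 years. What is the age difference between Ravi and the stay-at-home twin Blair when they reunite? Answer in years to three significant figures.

γ = 6.555
Ravi's elapsed proper time: τ = 12.55/6.555 = 1.915 years.
Age gap = Δt − τ = 12.55 − 1.915 years.

Δt − τ = 10.6 years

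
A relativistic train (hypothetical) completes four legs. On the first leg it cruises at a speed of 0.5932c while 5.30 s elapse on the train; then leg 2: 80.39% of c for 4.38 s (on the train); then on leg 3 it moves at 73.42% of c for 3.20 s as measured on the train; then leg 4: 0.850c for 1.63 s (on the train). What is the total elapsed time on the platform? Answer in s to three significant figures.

Leg 1: γ = 1/√(1 − 0.5932²) = 1/√0.6481 = 1.242; Δt_1 = 1.242 × 5.30 = 6.583 s.
Leg 2: β = 0.8039; γ = 1/√(1 − 0.8039²) = 1/√0.3537 = 1.681; Δt_2 = 1.681 × 4.38 = 7.364 s.
Leg 3: β = 0.7342; γ = 1/√(1 − 0.7342²) = 1/√0.4610 = 1.473; Δt_3 = 1.473 × 3.20 = 4.713 s.
Leg 4: γ = 1/√(1 − 0.850²) = 1/√0.2775 = 1.898; Δt_4 = 1.898 × 1.63 = 3.094 s.
Total: 6.583 + 7.364 + 4.713 + 3.094 s.

Δt = 21.8 s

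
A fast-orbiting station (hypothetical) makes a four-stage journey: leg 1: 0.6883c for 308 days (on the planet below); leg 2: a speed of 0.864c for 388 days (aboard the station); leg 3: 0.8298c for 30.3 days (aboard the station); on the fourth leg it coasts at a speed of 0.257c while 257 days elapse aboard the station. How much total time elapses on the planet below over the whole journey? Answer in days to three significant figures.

Leg 1: 308 days is already measured on the planet below.
Leg 2: γ = 1/√(1 − 0.864²) = 1/√0.2535 = 1.986; Δt_2 = 1.986 × 388 = 770.6 days.
Leg 3: γ = 1/√(1 − 0.8298²) = 1/√0.3114 = 1.792; Δt_3 = 1.792 × 30.3 = 54.30 days.
Leg 4: γ = 1/√(1 − 0.257²) = 1/√0.9340 = 1.035; Δt_4 = 1.035 × 257 = 265.9 days.
Total: 308.0 + 770.6 + 54.30 + 265.9 days.

Δt = 1400 days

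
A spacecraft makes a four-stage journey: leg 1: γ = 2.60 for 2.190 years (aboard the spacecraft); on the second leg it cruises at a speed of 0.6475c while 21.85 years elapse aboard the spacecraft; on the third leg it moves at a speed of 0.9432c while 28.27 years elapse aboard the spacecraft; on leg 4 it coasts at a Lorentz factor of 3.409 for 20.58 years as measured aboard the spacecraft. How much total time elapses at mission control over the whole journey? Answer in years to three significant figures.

Leg 1: γ = 2.60; Δt_1 = 2.600 × 2.190 = 5.694 years.
Leg 2: γ = 1/√(1 − 0.6475²) = 1/√0.5807 = 1.312; Δt_2 = 1.312 × 21.85 = 28.67 years.
Leg 3: γ = 1/√(1 − 0.9432²) = 1/√0.1104 = 3.010; Δt_3 = 3.010 × 28.27 = 85.09 years.
Leg 4: γ = 3.409; Δt_4 = 3.409 × 20.58 = 70.16 years.
Total: 5.694 + 28.67 + 85.09 + 70.16 years.

Δt = 190 years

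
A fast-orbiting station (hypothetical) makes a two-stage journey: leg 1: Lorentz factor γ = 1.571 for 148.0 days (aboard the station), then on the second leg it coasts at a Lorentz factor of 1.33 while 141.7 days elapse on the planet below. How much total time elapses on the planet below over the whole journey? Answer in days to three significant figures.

Δt = 374 days

Leg 1: γ = 1.571; Δt_1 = 1.571 × 148.0 = 232.5 days.
Leg 2: 141.7 days is already measured on the planet below.
Total: 232.5 + 141.7 days.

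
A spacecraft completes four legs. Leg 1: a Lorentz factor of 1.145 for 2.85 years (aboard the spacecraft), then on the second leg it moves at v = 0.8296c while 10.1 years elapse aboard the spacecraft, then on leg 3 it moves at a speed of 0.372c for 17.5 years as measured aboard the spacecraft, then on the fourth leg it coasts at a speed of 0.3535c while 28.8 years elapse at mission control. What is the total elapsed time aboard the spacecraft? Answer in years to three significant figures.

Leg 1: 2.85 years is already measured aboard the spacecraft.
Leg 2: 10.1 years is already measured aboard the spacecraft.
Leg 3: 17.5 years is already measured aboard the spacecraft.
Leg 4: γ = 1/√(1 − 0.3535²) = 1/√0.8750 = 1.069; τ_4 = 28.8/1.069 = 26.94 years.
Total: 2.850 + 10.10 + 17.50 + 26.94 years.

τ = 57.4 years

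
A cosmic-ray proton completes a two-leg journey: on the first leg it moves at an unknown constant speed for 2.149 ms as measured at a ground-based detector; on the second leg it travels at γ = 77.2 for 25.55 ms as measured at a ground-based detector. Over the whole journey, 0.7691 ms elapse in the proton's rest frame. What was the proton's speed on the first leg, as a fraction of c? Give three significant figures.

Leg 1: speed unknown; τ_1 = 2.149/γ_1.
Leg 2: γ = 77.2; τ_2 = 25.55/77.20 = 0.3310 ms.
Total proper time: τ_1 + 0.3310 = 0.7691, so τ_1 = 0.7691 − 0.3310 = 0.4381 ms.
γ_1 = 2.149/0.4381 = 4.905; β = √(1 − 1/γ²) = √0.9584.

β = 0.979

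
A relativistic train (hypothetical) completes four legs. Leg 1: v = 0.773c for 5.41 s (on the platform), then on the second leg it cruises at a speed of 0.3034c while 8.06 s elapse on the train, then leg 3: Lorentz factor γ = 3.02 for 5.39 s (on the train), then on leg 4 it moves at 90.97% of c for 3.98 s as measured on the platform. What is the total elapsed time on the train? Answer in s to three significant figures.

Leg 1: γ = 1/√(1 − 0.773²) = 1/√0.4025 = 1.576; τ_1 = 5.41/1.576 = 3.432 s.
Leg 2: 8.06 s is already measured on the train.
Leg 3: 5.39 s is already measured on the train.
Leg 4: β = 0.9097; γ = 1/√(1 − 0.9097²) = 1/√0.1724 = 2.408; τ_4 = 3.98/2.408 = 1.653 s.
Total: 3.432 + 8.060 + 5.390 + 1.653 s.

τ = 18.5 s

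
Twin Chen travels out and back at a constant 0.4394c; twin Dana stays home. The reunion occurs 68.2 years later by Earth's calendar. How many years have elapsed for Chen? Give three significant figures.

γ = 1/√(1 − 0.4394²) = 1/√0.8069 = 1.113
Chen's clock measures proper time along the trip: τ = Δt/γ = 68.2/1.113 years.

τ = 61.3 years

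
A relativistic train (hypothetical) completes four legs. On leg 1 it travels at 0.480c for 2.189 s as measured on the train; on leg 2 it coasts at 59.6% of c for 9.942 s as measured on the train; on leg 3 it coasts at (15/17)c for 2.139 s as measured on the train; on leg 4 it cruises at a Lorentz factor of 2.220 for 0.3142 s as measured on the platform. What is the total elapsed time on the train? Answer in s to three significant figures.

τ = 14.4 s

Leg 1: 2.189 s is already measured on the train.
Leg 2: 9.942 s is already measured on the train.
Leg 3: 2.139 s is already measured on the train.
Leg 4: γ = 2.220; τ_4 = 0.3142/2.220 = 0.1415 s.
Total: 2.189 + 9.942 + 2.139 + 0.1415 s.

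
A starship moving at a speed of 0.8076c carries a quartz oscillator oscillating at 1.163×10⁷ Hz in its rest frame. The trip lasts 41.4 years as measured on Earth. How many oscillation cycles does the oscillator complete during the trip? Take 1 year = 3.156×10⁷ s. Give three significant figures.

N = 8.96×10¹⁵

γ = 1/√(1 − 0.8076²) = 1/√0.3478 = 1.696
The oscillator's own cycle count is N = f × τ where τ is the proper time on the ship. τ = Δt/γ = 41.4/1.696 = 24.41 years = 7.705×10⁸ s.
N = 1.163×10⁷ × 7.705×10⁸ = 8.961×10¹⁵.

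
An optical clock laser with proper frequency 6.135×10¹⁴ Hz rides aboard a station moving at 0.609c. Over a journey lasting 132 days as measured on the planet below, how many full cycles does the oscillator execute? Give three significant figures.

γ = 1/√(1 − 0.609²) = 1/√0.6291 = 1.261
The oscillator's own cycle count is N = f × τ where τ is the proper time aboard the station. τ = Δt/γ = 132/1.261 = 104.7 days = 9.046×10⁶ s.
N = 6.135×10¹⁴ × 9.046×10⁶ = 5.550×10²¹.

N = 5.55×10²¹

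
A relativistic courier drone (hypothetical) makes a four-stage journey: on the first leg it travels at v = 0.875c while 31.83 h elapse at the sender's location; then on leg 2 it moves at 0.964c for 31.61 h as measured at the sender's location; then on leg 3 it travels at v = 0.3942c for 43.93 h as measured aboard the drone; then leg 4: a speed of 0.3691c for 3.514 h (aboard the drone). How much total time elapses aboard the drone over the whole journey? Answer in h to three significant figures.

Leg 1: γ = 1/√(1 − 0.875²) = 1/√0.2344 = 2.066; τ_1 = 31.83/2.066 = 15.41 h.
Leg 2: γ = 1/√(1 − 0.964²) = 1/√0.07070 = 3.761; τ_2 = 31.61/3.761 = 8.405 h.
Leg 3: 43.93 h is already measured aboard the drone.
Leg 4: 3.514 h is already measured aboard the drone.
Total: 15.41 + 8.405 + 43.93 + 3.514 h.

τ = 71.3 h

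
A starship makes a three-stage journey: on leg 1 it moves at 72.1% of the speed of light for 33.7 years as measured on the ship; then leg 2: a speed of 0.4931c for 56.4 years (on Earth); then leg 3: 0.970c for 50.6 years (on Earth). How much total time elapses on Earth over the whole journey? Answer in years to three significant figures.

Δt = 156 years

Leg 1: β = 0.721; γ = 1/√(1 − 0.721²) = 1/√0.4802 = 1.443; Δt_1 = 1.443 × 33.7 = 48.63 years.
Leg 2: 56.4 years is already measured on Earth.
Leg 3: 50.6 years is already measured on Earth.
Total: 48.63 + 56.40 + 50.60 years.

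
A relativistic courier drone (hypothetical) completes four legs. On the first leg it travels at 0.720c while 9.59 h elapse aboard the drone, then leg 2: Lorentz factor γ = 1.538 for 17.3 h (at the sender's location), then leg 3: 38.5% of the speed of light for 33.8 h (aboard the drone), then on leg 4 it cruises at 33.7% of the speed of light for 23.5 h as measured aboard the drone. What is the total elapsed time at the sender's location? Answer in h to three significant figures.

Leg 1: γ = 1/√(1 − 0.720²) = 1/√0.4816 = 1.441; Δt_1 = 1.441 × 9.59 = 13.82 h.
Leg 2: 17.3 h is already measured at the sender's location.
Leg 3: β = 0.385; γ = 1/√(1 − 0.385²) = 1/√0.8518 = 1.084; Δt_3 = 1.084 × 33.8 = 36.62 h.
Leg 4: β = 0.337; γ = 1/√(1 − 0.337²) = 1/√0.8864 = 1.062; Δt_4 = 1.062 × 23.5 = 24.96 h.
Total: 13.82 + 17.30 + 36.62 + 24.96 h.

Δt = 92.7 h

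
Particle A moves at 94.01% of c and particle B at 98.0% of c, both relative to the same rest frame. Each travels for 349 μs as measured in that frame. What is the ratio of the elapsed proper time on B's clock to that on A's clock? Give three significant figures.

τ_B/τ_A = 0.584

A: β = 0.9401; γ = 1/√(1 − 0.9401²) = 1/√0.1162 = 2.933. B: β = 0.980; γ = 1/√(1 − 0.980²) = 1/√0.03960 = 5.025.
τ_A/τ_B = γ_B/γ_A = 5.025/2.933 = 1.713, so τ_B/τ_A = 0.5837.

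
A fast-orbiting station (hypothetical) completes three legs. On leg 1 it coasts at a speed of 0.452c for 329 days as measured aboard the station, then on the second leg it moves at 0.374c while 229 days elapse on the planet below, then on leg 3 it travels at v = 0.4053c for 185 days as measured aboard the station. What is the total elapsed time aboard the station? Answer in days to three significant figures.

τ = 726 days

Leg 1: 329 days is already measured aboard the station.
Leg 2: γ = 1/√(1 − 0.374²) = 1/√0.8601 = 1.078; τ_2 = 229/1.078 = 212.4 days.
Leg 3: 185 days is already measured aboard the station.
Total: 329.0 + 212.4 + 185.0 days.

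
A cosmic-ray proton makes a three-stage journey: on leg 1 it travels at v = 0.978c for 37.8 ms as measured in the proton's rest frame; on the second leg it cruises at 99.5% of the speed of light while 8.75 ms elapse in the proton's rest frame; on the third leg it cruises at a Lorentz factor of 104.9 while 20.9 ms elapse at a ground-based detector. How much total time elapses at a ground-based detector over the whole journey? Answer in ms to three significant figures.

Leg 1: γ = 1/√(1 − 0.978²) = 1/√0.04352 = 4.794; Δt_1 = 4.794 × 37.8 = 181.2 ms.
Leg 2: β = 0.995; γ = 1/√(1 − 0.995²) = 1/√0.009975 = 10.01; Δt_2 = 10.01 × 8.75 = 87.61 ms.
Leg 3: 20.9 ms is already measured at a ground-based detector.
Total: 181.2 + 87.61 + 20.90 ms.

Δt = 290 ms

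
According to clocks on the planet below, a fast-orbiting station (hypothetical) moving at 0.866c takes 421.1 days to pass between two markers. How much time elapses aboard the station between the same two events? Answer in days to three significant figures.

γ = 1/√(1 − 0.866²) = 1/√0.2500 = 2.000
The interval measured on the planet below is the dilated one; the clock aboard the station measures the proper time τ = Δt/γ = 421.1/2.000 days.

τ = 211 days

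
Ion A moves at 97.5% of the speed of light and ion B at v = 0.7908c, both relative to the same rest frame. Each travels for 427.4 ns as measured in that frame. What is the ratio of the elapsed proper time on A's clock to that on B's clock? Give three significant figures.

τ_A/τ_B = 0.363

A: β = 0.975; γ = 1/√(1 − 0.975²) = 1/√0.04938 = 4.500. B: γ = 1/√(1 − 0.7908²) = 1/√0.3746 = 1.634.
τ_A/τ_B = γ_B/γ_A = 1.634/4.500 = 0.3630, so τ_A/τ_B = 0.3630.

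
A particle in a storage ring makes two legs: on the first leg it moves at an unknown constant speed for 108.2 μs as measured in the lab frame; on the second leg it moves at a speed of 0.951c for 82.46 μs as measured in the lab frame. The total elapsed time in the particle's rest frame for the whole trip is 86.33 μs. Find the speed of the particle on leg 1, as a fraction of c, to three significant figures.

β = 0.827

Leg 1: speed unknown; τ_1 = 108.2/γ_1.
Leg 2: γ = 1/√(1 − 0.951²) = 1/√0.09560 = 3.234; τ_2 = 82.46/3.234 = 25.50 μs.
Total proper time: τ_1 + 25.50 = 86.33, so τ_1 = 86.33 − 25.50 = 60.83 μs.
γ_1 = 108.2/60.83 = 1.779; β = √(1 − 1/γ²) = √0.6839.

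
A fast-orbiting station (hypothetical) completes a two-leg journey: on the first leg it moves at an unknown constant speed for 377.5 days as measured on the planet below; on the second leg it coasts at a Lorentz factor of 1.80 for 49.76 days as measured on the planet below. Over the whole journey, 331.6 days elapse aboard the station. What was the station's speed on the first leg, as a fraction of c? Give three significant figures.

β = 0.593

Leg 1: speed unknown; τ_1 = 377.5/γ_1.
Leg 2: γ = 1.80; τ_2 = 49.76/1.800 = 27.64 days.
Total proper time: τ_1 + 27.64 = 331.6, so τ_1 = 331.6 − 27.64 = 304.0 days.
γ_1 = 377.5/304.0 = 1.242; β = √(1 − 1/γ²) = √0.3517.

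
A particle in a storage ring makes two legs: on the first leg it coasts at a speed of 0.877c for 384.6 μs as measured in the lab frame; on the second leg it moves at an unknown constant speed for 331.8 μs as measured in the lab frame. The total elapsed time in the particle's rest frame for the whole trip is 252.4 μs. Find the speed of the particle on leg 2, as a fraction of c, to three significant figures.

β = 0.979

Leg 1: γ = 1/√(1 − 0.877²) = 1/√0.2309 = 2.081; τ_1 = 384.6/2.081 = 184.8 μs.
Leg 2: speed unknown; τ_2 = 331.8/γ_2.
Total proper time: 184.8 + τ_2 = 252.4, so τ_2 = 252.4 − 184.8 = 67.60 μs.
γ_2 = 331.8/67.60 = 4.908; β = √(1 − 1/γ²) = √0.9585.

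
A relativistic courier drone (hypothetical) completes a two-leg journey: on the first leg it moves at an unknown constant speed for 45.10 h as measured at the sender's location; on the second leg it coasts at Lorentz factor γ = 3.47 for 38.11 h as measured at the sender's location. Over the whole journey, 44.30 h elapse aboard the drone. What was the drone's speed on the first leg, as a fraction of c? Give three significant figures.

β = 0.674

Leg 1: speed unknown; τ_1 = 45.10/γ_1.
Leg 2: γ = 3.47; τ_2 = 38.11/3.470 = 10.98 h.
Total proper time: τ_1 + 10.98 = 44.30, so τ_1 = 44.30 − 10.98 = 33.32 h.
γ_1 = 45.10/33.32 = 1.354; β = √(1 − 1/γ²) = √0.4543.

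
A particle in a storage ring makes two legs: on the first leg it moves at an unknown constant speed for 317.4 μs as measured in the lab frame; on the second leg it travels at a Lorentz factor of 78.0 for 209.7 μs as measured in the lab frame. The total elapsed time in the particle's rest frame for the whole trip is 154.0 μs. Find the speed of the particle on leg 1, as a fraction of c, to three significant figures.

β = 0.879

Leg 1: speed unknown; τ_1 = 317.4/γ_1.
Leg 2: γ = 78.0; τ_2 = 209.7/78.00 = 2.688 μs.
Total proper time: τ_1 + 2.688 = 154.0, so τ_1 = 154.0 − 2.688 = 151.3 μs.
γ_1 = 317.4/151.3 = 2.098; β = √(1 − 1/γ²) = √0.7727.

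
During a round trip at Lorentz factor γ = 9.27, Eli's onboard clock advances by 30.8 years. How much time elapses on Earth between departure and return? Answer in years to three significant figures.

Δt = 286 years

γ = 9.27
Earth-frame duration is the dilated interval: Δt = γτ = 9.270 × 30.8 years.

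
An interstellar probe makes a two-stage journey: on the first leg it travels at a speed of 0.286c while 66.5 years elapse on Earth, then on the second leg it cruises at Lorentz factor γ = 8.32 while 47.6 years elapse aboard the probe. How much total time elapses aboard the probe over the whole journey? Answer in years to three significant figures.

Leg 1: γ = 1/√(1 − 0.286²) = 1/√0.9182 = 1.044; τ_1 = 66.5/1.044 = 63.72 years.
Leg 2: 47.6 years is already measured aboard the probe.
Total: 63.72 + 47.60 years.

τ = 111 years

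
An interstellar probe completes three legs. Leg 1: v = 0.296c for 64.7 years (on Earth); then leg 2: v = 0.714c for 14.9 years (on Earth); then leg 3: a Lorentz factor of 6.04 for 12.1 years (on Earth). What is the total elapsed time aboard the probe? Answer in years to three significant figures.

τ = 74.2 years

Leg 1: γ = 1/√(1 − 0.296²) = 1/√0.9124 = 1.047; τ_1 = 64.7/1.047 = 61.80 years.
Leg 2: γ = 1/√(1 − 0.714²) = 1/√0.4902 = 1.428; τ_2 = 14.9/1.428 = 10.43 years.
Leg 3: γ = 6.04; τ_3 = 12.1/6.040 = 2.003 years.
Total: 61.80 + 10.43 + 2.003 years.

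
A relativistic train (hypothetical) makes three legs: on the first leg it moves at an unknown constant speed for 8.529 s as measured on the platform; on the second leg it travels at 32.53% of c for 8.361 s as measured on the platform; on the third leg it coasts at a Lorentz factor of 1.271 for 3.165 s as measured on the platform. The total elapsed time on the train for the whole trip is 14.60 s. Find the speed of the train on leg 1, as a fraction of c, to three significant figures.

β = 0.870

Leg 1: speed unknown; τ_1 = 8.529/γ_1.
Leg 2: β = 0.3253; γ = 1/√(1 − 0.3253²) = 1/√0.8942 = 1.058; τ_2 = 8.361/1.058 = 7.906 s.
Leg 3: γ = 1.271; τ_3 = 3.165/1.271 = 2.490 s.
Total proper time: τ_1 + 7.906 + 2.490 = 14.60, so τ_1 = 14.60 − 10.40 = 4.204 s.
γ_1 = 8.529/4.204 = 2.029; β = √(1 − 1/γ²) = √0.7571.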